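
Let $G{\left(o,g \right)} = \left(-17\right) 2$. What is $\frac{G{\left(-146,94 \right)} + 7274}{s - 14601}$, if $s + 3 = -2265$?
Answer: $- \frac{7240}{16869} \approx -0.42919$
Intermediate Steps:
$s = -2268$ ($s = -3 - 2265 = -2268$)
$G{\left(o,g \right)} = -34$
$\frac{G{\left(-146,94 \right)} + 7274}{s - 14601} = \frac{-34 + 7274}{-2268 - 14601} = \frac{7240}{-16869} = 7240 \left(- \frac{1}{16869}\right) = - \frac{7240}{16869}$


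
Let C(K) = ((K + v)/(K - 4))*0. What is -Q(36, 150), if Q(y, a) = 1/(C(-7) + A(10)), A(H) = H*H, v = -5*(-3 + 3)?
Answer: -1/100 ≈ -0.010000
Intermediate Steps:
v = 0 (v = -5*0 = 0)
A(H) = H**2
C(K) = 0 (C(K) = ((K + 0)/(K - 4))*0 = (K/(-4 + K))*0 = 0)
Q(y, a) = 1/100 (Q(y, a) = 1/(0 + 10**2) = 1/(0 + 100) = 1/100)
-Q(36, 150) = -1*1/100 = -1/100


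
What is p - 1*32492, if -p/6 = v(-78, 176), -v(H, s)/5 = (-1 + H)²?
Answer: 154738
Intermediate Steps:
v(H, s) = -5*(-1 + H)²
p = 187230 (p = -(-30)*(-1 - 78)² = -(-30)*(-79)² = -(-30)*6241 = -6*(-31205) = 187230)
p - 1*32492 = 187230 - 1*32492 = 187230 - 32492 = 154738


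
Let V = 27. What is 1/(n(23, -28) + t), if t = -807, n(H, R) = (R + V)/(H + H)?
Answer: -46/37123 ≈ -0.0012391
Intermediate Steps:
n(H, R) = (27 + R)/(2*H) (n(H, R) = (R + 27)/(H + H) = (27 + R)/((2*H)) = (27 + R)*(1/(2*H)) = (27 + R)/(2*H))
1/(n(23, -28) + t) = 1/((½)*(27 - 28)/23 - 807) = 1/((½)*(1/23)*(-1) - 807) = 1/(-1/46 - 807) = 1/(-37123/46) = -46/37123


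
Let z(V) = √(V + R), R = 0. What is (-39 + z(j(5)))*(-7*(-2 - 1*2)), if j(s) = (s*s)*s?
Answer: -1092 + 140*√5 ≈ -778.95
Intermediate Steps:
j(s) = s³ (j(s) = s²*s = s³)
z(V) = √V (z(V) = √(V + 0) = √V)
(-39 + z(j(5)))*(-7*(-2 - 1*2)) = (-39 + √(5³))*(-7*(-2 - 1*2)) = (-39 + √125)*(-7*(-2 - 2)) = (-39 + 5*√5)*(-7*(-4)) = (-39 + 5*√5)*28 = -1092 + 140*√5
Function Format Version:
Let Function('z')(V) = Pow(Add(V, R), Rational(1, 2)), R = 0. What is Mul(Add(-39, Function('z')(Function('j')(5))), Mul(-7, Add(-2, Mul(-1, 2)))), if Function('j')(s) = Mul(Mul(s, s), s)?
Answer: Add(-1092, Mul(140, Pow(5, Rational(1, 2)))) ≈ -778.95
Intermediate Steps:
Function('j')(s) = Pow(s, 3) (Function('j')(s) = Mul(Pow(s, 2), s) = Pow(s, 3))
Function('z')(V) = Pow(V, Rational(1, 2)) (Function('z')(V) = Pow(Add(V, 0), Rational(1, 2)) = Pow(V, Rational(1, 2)))
Mul(Add(-39, Function('z')(Function('j')(5))), Mul(-7, Add(-2, Mul(-1, 2)))) = Mul(Add(-39, Pow(Pow(5, 3), Rational(1, 2))), Mul(-7, Add(-2, Mul(-1, 2)))) = Mul(Add(-39, Pow(125, Rational(1, 2))), Mul(-7, Add(-2, -2))) = Mul(Add(-39, Mul(5, Pow(5, Rational(1, 2)))), Mul(-7, -4)) = Mul(Add(-39, Mul(5, Pow(5, Rational(1, 2)))), 28) = Add(-1092, Mul(140, Pow(5, Rational(1, 2))))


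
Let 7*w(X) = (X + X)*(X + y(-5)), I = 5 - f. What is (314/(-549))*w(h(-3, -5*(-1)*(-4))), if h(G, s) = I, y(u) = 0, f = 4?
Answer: -628/3843 ≈ -0.16341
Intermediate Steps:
I = 1 (I = 5 - 1*4 = 5 - 4 = 1)
h(G, s) = 1
w(X) = 2*X²/7 (w(X) = ((X + X)*(X + 0))/7 = ((2*X)*X)/7 = (2*X²)/7 = 2*X²/7)
(314/(-549))*w(h(-3, -5*(-1)*(-4))) = (314/(-549))*((2/7)*1²) = (314*(-1/549))*((2/7)*1) = -314/549*2/7 = -628/3843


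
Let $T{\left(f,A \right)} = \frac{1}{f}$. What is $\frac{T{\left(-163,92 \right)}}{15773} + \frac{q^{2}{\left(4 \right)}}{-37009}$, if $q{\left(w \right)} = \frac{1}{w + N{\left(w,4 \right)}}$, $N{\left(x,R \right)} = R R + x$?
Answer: $- \frac{23888183}{54806458746816} \approx -4.3586 \cdot 10^{-7}$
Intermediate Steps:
$N{\left(x,R \right)} = x + R^{2}$ ($N{\left(x,R \right)} = R^{2} + x = x + R^{2}$)
$q{\left(w \right)} = \frac{1}{16 + 2 w}$ ($q{\left(w \right)} = \frac{1}{w + \left(w + 4^{2}\right)} = \frac{1}{w + \left(w + 16\right)} = \frac{1}{w + \left(16 + w\right)} = \frac{1}{16 + 2 w}$)
$\frac{T{\left(-163,92 \right)}}{15773} + \frac{q^{2}{\left(4 \right)}}{-37009} = \frac{1}{\left(-163\right) 15773} + \frac{\left(\frac{1}{2 \left(8 + 4\right)}\right)^{2}}{-37009} = \left(- \frac{1}{163}\right) \frac{1}{15773} + \left(\frac{1}{2 \cdot 12}\right)^{2} \left(- \frac{1}{37009}\right) = - \frac{1}{2570999} + \left(\frac{1}{2} \cdot \frac{1}{12}\right)^{2} \left(- \frac{1}{37009}\right) = - \frac{1}{2570999} + \left(\frac{1}{24}\right)^{2} \left(- \frac{1}{37009}\right) = - \frac{1}{2570999} + \frac{1}{576} \left(- \frac{1}{37009}\right) = - \frac{1}{2570999} - \frac{1}{21317184} = - \frac{23888183}{54806458746816}$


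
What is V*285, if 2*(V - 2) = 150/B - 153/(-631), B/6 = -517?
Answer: 194973345/326227 ≈ 597.66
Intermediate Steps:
B = -3102 (B = 6*(-517) = -3102)
V = 684117/326227 (V = 2 + (150/(-3102) - 153/(-631))/2 = 2 + (150*(-1/3102) - 153*(-1/631))/2 = 2 + (-25/517 + 153/631)/2 = 2 + (½)*(63326/326227) = 2 + 31663/326227 = 684117/326227 ≈ 2.0971)
V*285 = (684117/326227)*285 = 194973345/326227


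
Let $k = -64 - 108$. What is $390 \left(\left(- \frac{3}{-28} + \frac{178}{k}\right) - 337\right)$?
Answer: $- \frac{79338675}{602} \approx -1.3179 \cdot 10^{5}$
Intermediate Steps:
$k = -172$ ($k = -64 - 108 = -172$)
$390 \left(\left(- \frac{3}{-28} + \frac{178}{k}\right) - 337\right) = 390 \left(\left(- \frac{3}{-28} + \frac{178}{-172}\right) - 337\right) = 390 \left(\left(\left(-3\right) \left(- \frac{1}{28}\right) + 178 \left(- \frac{1}{172}\right)\right) - 337\right) = 390 \left(\left(\frac{3}{28} - \frac{89}{86}\right) - 337\right) = 390 \left(- \frac{1117}{1204} - 337\right) = 390 \left(- \frac{406865}{1204}\right) = - \frac{79338675}{602}$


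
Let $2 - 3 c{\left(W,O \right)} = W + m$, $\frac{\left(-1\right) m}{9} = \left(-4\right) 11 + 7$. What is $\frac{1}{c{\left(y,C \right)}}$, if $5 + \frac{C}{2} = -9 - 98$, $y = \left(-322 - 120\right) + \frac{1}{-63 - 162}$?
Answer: $\frac{675}{24976} \approx 0.027026$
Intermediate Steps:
$m = 333$ ($m = - 9 \left(\left(-4\right) 11 + 7\right) = - 9 \left(-44 + 7\right) = \left(-9\right) \left(-37\right) = 333$)
$y = - \frac{99451}{225}$ ($y = -442 + \frac{1}{-225} = -442 - \frac{1}{225} = - \frac{99451}{225} \approx -442.0$)
$C = -224$ ($C = -10 + 2 \left(-9 - 98\right) = -10 + 2 \left(-107\right) = -10 - 214 = -224$)
$c{\left(W,O \right)} = - \frac{331}{3} - \frac{W}{3}$ ($c{\left(W,O \right)} = \frac{2}{3} - \frac{W + 333}{3} = \frac{2}{3} - \frac{333 + W}{3} = \frac{2}{3} - \left(111 + \frac{W}{3}\right) = - \frac{331}{3} - \frac{W}{3}$)
$\frac{1}{c{\left(y,C \right)}} = \frac{1}{- \frac{331}{3} - - \frac{99451}{675}} = \frac{1}{- \frac{331}{3} + \frac{99451}{675}} = \frac{1}{\frac{24976}{675}} = \frac{675}{24976}$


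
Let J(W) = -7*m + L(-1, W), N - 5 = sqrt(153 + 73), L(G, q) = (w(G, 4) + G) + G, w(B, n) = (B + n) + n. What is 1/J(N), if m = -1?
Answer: 1/12 ≈ 0.083333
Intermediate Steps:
w(B, n) = B + 2*n
L(G, q) = 8 + 3*G (L(G, q) = ((G + 2*4) + G) + G = ((G + 8) + G) + G = ((8 + G) + G) + G = (8 + 2*G) + G = 8 + 3*G)
N = 5 + sqrt(226) (N = 5 + sqrt(153 + 73) = 5 + sqrt(226) ≈ 20.033)
J(W) = 12 (J(W) = -7*(-1) + (8 + 3*(-1)) = 7 + (8 - 3) = 7 + 5 = 12)
1/J(N) = 1/12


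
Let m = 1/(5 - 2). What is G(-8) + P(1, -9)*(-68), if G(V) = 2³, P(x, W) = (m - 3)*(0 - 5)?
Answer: -2696/3 ≈ -898.67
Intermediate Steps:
m = ⅓ (m = 1/3 = ⅓ ≈ 0.33333)
P(x, W) = 40/3 (P(x, W) = (⅓ - 3)*(0 - 5) = -8/3*(-5) = 40/3)
G(V) = 8
G(-8) + P(1, -9)*(-68) = 8 + (40/3)*(-68) = 8 - 2720/3 = -2696/3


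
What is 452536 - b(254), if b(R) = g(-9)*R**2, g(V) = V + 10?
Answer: 388020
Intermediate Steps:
g(V) = 10 + V
b(R) = R**2 (b(R) = (10 - 9)*R**2 = 1*R**2 = R**2)
452536 - b(254) = 452536 - 1*254**2 = 452536 - 1*64516 = 452536 - 64516 = 388020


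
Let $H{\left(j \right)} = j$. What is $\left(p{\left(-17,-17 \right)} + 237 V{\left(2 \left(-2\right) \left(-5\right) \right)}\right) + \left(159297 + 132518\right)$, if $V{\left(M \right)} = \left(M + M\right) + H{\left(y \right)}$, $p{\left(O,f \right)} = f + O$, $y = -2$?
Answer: $300787$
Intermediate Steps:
$p{\left(O,f \right)} = O + f$
$V{\left(M \right)} = -2 + 2 M$ ($V{\left(M \right)} = \left(M + M\right) - 2 = 2 M - 2 = -2 + 2 M$)
$\left(p{\left(-17,-17 \right)} + 237 V{\left(2 \left(-2\right) \left(-5\right) \right)}\right) + \left(159297 + 132518\right) = \left(\left(-17 - 17\right) + 237 \left(-2 + 2 \cdot 2 \left(-2\right) \left(-5\right)\right)\right) + \left(159297 + 132518\right) = \left(-34 + 237 \left(-2 + 2 \left(\left(-4\right) \left(-5\right)\right)\right)\right) + 291815 = \left(-34 + 237 \left(-2 + 2 \cdot 20\right)\right) + 291815 = \left(-34 + 237 \left(-2 + 40\right)\right) + 291815 = \left(-34 + 237 \cdot 38\right) + 291815 = \left(-34 + 9006\right) + 291815 = 8972 + 291815 = 300787$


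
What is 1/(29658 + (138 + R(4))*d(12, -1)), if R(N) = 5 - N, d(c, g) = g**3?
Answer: 1/29519 ≈ 3.3877e-5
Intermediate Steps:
1/(29658 + (138 + R(4))*d(12, -1)) = 1/(29658 + (138 + (5 - 1*4))*(-1)**3) = 1/(29658 + (138 + (5 - 4))*(-1)) = 1/(29658 + (138 + 1)*(-1)) = 1/(29658 + 139*(-1)) = 1/(29658 - 139) = 1/29519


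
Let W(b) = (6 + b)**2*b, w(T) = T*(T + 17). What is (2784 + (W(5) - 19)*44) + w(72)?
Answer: 34976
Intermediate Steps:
w(T) = T*(17 + T)
W(b) = b*(6 + b)**2
(2784 + (W(5) - 19)*44) + w(72) = (2784 + (5*(6 + 5)**2 - 19)*44) + 72*(17 + 72) = (2784 + (5*11**2 - 19)*44) + 72*89 = (2784 + (5*121 - 19)*44) + 6408 = (2784 + (605 - 19)*44) + 6408 = (2784 + 586*44) + 6408 = (2784 + 25784) + 6408 = 28568 + 6408 = 34976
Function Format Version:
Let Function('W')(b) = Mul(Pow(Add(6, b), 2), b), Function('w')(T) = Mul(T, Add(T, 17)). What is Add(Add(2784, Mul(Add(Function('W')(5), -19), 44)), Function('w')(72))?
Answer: 34976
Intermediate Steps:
Function('w')(T) = Mul(T, Add(17, T))
Function('W')(b) = Mul(b, Pow(Add(6, b), 2))
Add(Add(2784, Mul(Add(Function('W')(5), -19), 44)), Function('w')(72)) = Add(Add(2784, Mul(Add(Mul(5, Pow(Add(6, 5), 2)), -19), 44)), Mul(72, Add(17, 72))) = Add(Add(2784, Mul(Add(Mul(5, Pow(11, 2)), -19), 44)), Mul(72, 89)) = Add(Add(2784, Mul(Add(Mul(5, 121), -19), 44)), 6408) = Add(Add(2784, Mul(Add(605, -19), 44)), 6408) = Add(Add(2784, Mul(586, 44)), 6408) = Add(Add(2784, 25784), 6408) = Add(28568, 6408) = 34976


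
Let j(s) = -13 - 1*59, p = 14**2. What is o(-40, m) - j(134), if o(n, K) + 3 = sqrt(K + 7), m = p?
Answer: 69 + sqrt(203) ≈ 83.248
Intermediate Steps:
p = 196
j(s) = -72 (j(s) = -13 - 59 = -72)
m = 196
o(n, K) = -3 + sqrt(7 + K) (o(n, K) = -3 + sqrt(K + 7) = -3 + sqrt(7 + K))
o(-40, m) - j(134) = (-3 + sqrt(7 + 196)) - 1*(-72) = (-3 + sqrt(203)) + 72 = 69 + sqrt(203)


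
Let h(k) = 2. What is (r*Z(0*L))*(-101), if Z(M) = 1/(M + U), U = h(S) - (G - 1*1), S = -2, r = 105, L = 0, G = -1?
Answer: -10605/4 ≈ -2651.3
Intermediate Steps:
U = 4 (U = 2 - (-1 - 1*1) = 2 - (-1 - 1) = 2 - 1*(-2) = 2 + 2 = 4)
Z(M) = 1/(4 + M) (Z(M) = 1/(M + 4) = 1/(4 + M))
(r*Z(0*L))*(-101) = (105/(4 + 0*0))*(-101) = (105/(4 + 0))*(-101) = (105/4)*(-101) = -10605/4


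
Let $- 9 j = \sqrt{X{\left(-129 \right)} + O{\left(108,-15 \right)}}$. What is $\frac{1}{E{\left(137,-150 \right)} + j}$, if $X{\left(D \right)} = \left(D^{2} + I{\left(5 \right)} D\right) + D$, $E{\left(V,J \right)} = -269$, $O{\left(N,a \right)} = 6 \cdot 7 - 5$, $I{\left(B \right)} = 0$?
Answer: $- \frac{21789}{5844692} + \frac{9 \sqrt{16549}}{5844692} \approx -0.0035299$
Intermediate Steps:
$O{\left(N,a \right)} = 37$ ($O{\left(N,a \right)} = 42 - 5 = 37$)
$X{\left(D \right)} = D + D^{2}$ ($X{\left(D \right)} = \left(D^{2} + 0 D\right) + D = \left(D^{2} + 0\right) + D = D^{2} + D = D + D^{2}$)
$j = - \frac{\sqrt{16549}}{9}$ ($j = - \frac{\sqrt{- 129 \left(1 - 129\right) + 37}}{9} = - \frac{\sqrt{\left(-129\right) \left(-128\right) + 37}}{9} = - \frac{\sqrt{16512 + 37}}{9} = - \frac{\sqrt{16549}}{9} \approx -14.294$)
$\frac{1}{E{\left(137,-150 \right)} + j} = \frac{1}{-269 - \frac{\sqrt{16549}}{9}}$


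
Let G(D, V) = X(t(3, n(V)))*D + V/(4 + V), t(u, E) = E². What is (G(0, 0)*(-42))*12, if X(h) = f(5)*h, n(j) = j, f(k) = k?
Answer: 0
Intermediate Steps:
X(h) = 5*h
G(D, V) = V/(4 + V) + 5*D*V² (G(D, V) = (5*V²)*D + V/(4 + V) = 5*D*V² + V/(4 + V) = V/(4 + V) + 5*D*V²)
(G(0, 0)*(-42))*12 = ((0*(1 + 5*0*0² + 20*0*0)/(4 + 0))*(-42))*12 = ((0*(1 + 5*0*0 + 0)/4)*(-42))*12 = ((0*(¼)*(1 + 0 + 0))*(-42))*12 = ((0*(¼)*1)*(-42))*12 = (0*(-42))*12 = 0*12 = 0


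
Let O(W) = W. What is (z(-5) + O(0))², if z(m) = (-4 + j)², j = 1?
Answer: 81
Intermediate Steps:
z(m) = 9 (z(m) = (-4 + 1)² = (-3)² = 9)
(z(-5) + O(0))² = (9 + 0)² = 9² = 81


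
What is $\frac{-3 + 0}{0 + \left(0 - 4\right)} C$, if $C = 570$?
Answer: $\frac{855}{2} \approx 427.5$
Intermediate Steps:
$\frac{-3 + 0}{0 + \left(0 - 4\right)} C = \frac{-3 + 0}{0 + \left(0 - 4\right)} 570 = - \frac{3}{0 + \left(0 - 4\right)} 570 = - \frac{3}{0 - 4} \cdot 570 = - \frac{3}{-4} \cdot 570 = \left(-3\right) \left(- \frac{1}{4}\right) 570 = \frac{3}{4} \cdot 570 = \frac{855}{2}$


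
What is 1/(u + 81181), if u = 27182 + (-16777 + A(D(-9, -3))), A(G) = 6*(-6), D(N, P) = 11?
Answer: 1/91550 ≈ 1.0923e-5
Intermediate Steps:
A(G) = -36
u = 10369 (u = 27182 + (-16777 - 36) = 27182 - 16813 = 10369)
1/(u + 81181) = 1/(10369 + 81181) = 1/91550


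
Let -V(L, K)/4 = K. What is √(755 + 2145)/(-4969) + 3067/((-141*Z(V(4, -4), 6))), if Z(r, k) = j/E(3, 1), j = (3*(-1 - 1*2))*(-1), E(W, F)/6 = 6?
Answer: -12268/141 - 10*√29/4969 ≈ -87.018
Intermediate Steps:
V(L, K) = -4*K
E(W, F) = 36 (E(W, F) = 6*6 = 36)
j = 9 (j = (3*(-1 - 2))*(-1) = (3*(-3))*(-1) = -9*(-1) = 9)
Z(r, k) = ¼ (Z(r, k) = 9/36 = 9*(1/36) = ¼)
√(755 + 2145)/(-4969) + 3067/((-141*Z(V(4, -4), 6))) = √(755 + 2145)/(-4969) + 3067/((-141*¼)) = √2900*(-1/4969) + 3067/(-141/4) = (10*√29)*(-1/4969) + 3067*(-4/141) = -10*√29/4969 - 12268/141 = -12268/141 - 10*√29/4969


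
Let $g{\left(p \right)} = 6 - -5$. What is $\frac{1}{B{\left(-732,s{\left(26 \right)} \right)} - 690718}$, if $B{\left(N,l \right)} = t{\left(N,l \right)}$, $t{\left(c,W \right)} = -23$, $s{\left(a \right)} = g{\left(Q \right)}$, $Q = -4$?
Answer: $- \frac{1}{690741} \approx -1.4477 \cdot 10^{-6}$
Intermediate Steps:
$g{\left(p \right)} = 11$ ($g{\left(p \right)} = 6 + 5 = 11$)
$s{\left(a \right)} = 11$
$B{\left(N,l \right)} = -23$
$\frac{1}{B{\left(-732,s{\left(26 \right)} \right)} - 690718} = \frac{1}{-23 - 690718} = \frac{1}{-690741} = - \frac{1}{690741}$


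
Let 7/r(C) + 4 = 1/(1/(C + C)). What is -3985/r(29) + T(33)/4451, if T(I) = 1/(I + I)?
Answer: -63215505533/2056362 ≈ -30741.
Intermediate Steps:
T(I) = 1/(2*I)
r(C) = 7/(-4 + 2*C) (r(C) = 7/(-4 + 1/(1/(C + C))) = 7/(-4 + 1/(1/(2*C))) = 7/(-4 + 2*C))
-3985/r(29) + T(33)/4451 = -3985/(7/(2*(-2 + 29))) + ((½)/33)/4451 = -3985/((7/2)/27) + ((½)*(1/33))*(1/4451) = -3985/((7/2)*(1/27)) + (1/66)*(1/4451) = -3985/7/54 + 1/293766 = -3985*54/7 + 1/293766 = -215190/7 + 1/293766 = -63215505533/2056362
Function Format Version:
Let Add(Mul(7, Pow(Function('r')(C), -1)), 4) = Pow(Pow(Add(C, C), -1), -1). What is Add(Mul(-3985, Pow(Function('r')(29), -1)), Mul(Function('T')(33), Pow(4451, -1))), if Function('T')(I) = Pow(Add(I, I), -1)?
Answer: Rational(-63215505533, 2056362) ≈ -30741.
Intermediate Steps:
Function('T')(I) = Mul(Rational(1, 2), Pow(I, -1)) (Function('T')(I) = Pow(Mul(2, I), -1) = Mul(Rational(1, 2), Pow(I, -1)))
Function('r')(C) = Mul(7, Pow(Add(-4, Mul(2, C)), -1)) (Function('r')(C) = Mul(7, Pow(Add(-4, Pow(Pow(Add(C, C), -1), -1)), -1)) = Mul(7, Pow(Add(-4, Pow(Pow(Mul(2, C), -1), -1)), -1)) = Mul(7, Pow(Add(-4, Pow(Mul(Rational(1, 2), Pow(C, -1)), -1)), -1)) = Mul(7, Pow(Add(-4, Mul(2, C)), -1)))
Add(Mul(-3985, Pow(Function('r')(29), -1)), Mul(Function('T')(33), Pow(4451, -1))) = Add(Mul(-3985, Pow(Mul(Rational(7, 2), Pow(Add(-2, 29), -1)), -1)), Mul(Mul(Rational(1, 2), Pow(33, -1)), Pow(4451, -1))) = Add(Mul(-3985, Pow(Mul(Rational(7, 2), Pow(27, -1)), -1)), Mul(Mul(Rational(1, 2), Rational(1, 33)), Rational(1, 4451))) = Add(Mul(-3985, Pow(Mul(Rational(7, 2), Rational(1, 27)), -1)), Mul(Rational(1, 66), Rational(1, 4451))) = Add(Mul(-3985, Pow(Rational(7, 54), -1)), Rational(1, 293766)) = Add(Mul(-3985, Rational(54, 7)), Rational(1, 293766)) = Add(Rational(-215190, 7), Rational(1, 293766)) = Rational(-63215505533, 2056362)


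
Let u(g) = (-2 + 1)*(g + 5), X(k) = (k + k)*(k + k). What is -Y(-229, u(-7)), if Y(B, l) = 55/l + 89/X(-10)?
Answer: -11089/400 ≈ -27.723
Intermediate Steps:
X(k) = 4*k² (X(k) = (2*k)*(2*k) = 4*k²)
u(g) = -5 - g (u(g) = -(5 + g) = -5 - g)
Y(B, l) = 89/400 + 55/l (Y(B, l) = 55/l + 89/((4*(-10)²)) = 55/l + 89/((4*100)) = 55/l + 89/400 = 89/400 + 55/l)
-Y(-229, u(-7)) = -(89/400 + 55/(-5 - 1*(-7))) = -(89/400 + 55/(-5 + 7)) = -(89/400 + 55/2) = -1*11089/400 = -11089/400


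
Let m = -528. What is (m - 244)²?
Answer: 595984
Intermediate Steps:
(m - 244)² = (-528 - 244)² = (-772)² = 595984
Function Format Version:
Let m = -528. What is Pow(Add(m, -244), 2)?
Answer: 595984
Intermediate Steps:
Pow(Add(m, -244), 2) = Pow(Add(-528, -244), 2) = Pow(-772, 2) = 595984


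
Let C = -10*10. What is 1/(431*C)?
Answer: -1/43100 ≈ -2.3202e-5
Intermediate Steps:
C = -100
1/(431*C) = 1/(431*(-100)) = (1/431)*(-1/100) = -1/43100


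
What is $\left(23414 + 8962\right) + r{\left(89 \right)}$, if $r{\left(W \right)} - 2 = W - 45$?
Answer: $32422$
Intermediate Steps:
$r{\left(W \right)} = -43 + W$ ($r{\left(W \right)} = 2 + \left(W - 45\right) = 2 + \left(-45 + W\right) = -43 + W$)
$\left(23414 + 8962\right) + r{\left(89 \right)} = \left(23414 + 8962\right) + \left(-43 + 89\right) = 32376 + 46 = 32422$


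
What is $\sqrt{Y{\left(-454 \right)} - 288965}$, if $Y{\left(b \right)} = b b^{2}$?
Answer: $11 i \sqrt{775749} \approx 9688.4 i$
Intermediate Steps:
$Y{\left(b \right)} = b^{3}$
$\sqrt{Y{\left(-454 \right)} - 288965} = \sqrt{\left(-454\right)^{3} - 288965} = \sqrt{-93576664 - 288965} = \sqrt{-93865629} = 11 i \sqrt{775749}$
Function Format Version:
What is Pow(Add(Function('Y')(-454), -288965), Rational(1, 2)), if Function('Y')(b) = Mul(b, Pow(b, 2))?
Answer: Mul(11, I, Pow(775749, Rational(1, 2))) ≈ Mul(9688.4, I)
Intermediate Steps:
Function('Y')(b) = Pow(b, 3)
Pow(Add(Function('Y')(-454), -288965), Rational(1, 2)) = Pow(Add(Pow(-454, 3), -288965), Rational(1, 2)) = Pow(Add(-93576664, -288965), Rational(1, 2)) = Pow(-93865629, Rational(1, 2)) = Mul(11, I, Pow(775749, Rational(1, 2)))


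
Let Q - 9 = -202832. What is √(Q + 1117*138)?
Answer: I*√48677 ≈ 220.63*I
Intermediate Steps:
Q = -202823 (Q = 9 - 202832 = -202823)
√(Q + 1117*138) = √(-202823 + 1117*138) = √(-202823 + 154146) = √(-48677) = I*√48677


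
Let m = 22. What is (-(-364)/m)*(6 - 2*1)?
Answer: 728/11 ≈ 66.182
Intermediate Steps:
(-(-364)/m)*(6 - 2*1) = (-(-364)/22)*(6 - 2*1) = (-(-364)/22)*(6 - 2) = -26*(-7/11)*4 = (182/11)*4 = 728/11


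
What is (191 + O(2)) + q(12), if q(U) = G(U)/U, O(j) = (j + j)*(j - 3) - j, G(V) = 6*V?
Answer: 191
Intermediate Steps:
O(j) = -j + 2*j*(-3 + j) (O(j) = (2*j)*(-3 + j) - j = 2*j*(-3 + j) - j = -j + 2*j*(-3 + j))
q(U) = 6 (q(U) = (6*U)/U = 6)
(191 + O(2)) + q(12) = (191 + 2*(-7 + 2*2)) + 6 = (191 + 2*(-7 + 4)) + 6 = (191 + 2*(-3)) + 6 = (191 - 6) + 6 = 185 + 6 = 191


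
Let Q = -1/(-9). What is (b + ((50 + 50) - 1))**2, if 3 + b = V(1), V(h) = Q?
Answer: 748225/81 ≈ 9237.3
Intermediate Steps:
Q = 1/9 (Q = -1*(-1/9) = 1/9 ≈ 0.11111)
V(h) = 1/9
b = -26/9 (b = -3 + 1/9 = -26/9 ≈ -2.8889)
(b + ((50 + 50) - 1))**2 = (-26/9 + ((50 + 50) - 1))**2 = (-26/9 + (100 - 1))**2 = (-26/9 + 99)**2 = (865/9)**2 = 748225/81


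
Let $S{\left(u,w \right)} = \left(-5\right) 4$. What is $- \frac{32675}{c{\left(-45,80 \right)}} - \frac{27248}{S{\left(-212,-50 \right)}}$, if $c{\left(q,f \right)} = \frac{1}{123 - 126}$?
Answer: $\frac{496937}{5} \approx 99387.0$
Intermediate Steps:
$S{\left(u,w \right)} = -20$
$c{\left(q,f \right)} = - \frac{1}{3}$ ($c{\left(q,f \right)} = \frac{1}{-3} = - \frac{1}{3}$)
$- \frac{32675}{c{\left(-45,80 \right)}} - \frac{27248}{S{\left(-212,-50 \right)}} = - \frac{32675}{- \frac{1}{3}} - \frac{27248}{-20} = \left(-32675\right) \left(-3\right) - - \frac{6812}{5} = 98025 + \frac{6812}{5} = \frac{496937}{5}$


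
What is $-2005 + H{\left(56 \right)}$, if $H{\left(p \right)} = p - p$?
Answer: $-2005$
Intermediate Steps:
$H{\left(p \right)} = 0$
$-2005 + H{\left(56 \right)} = -2005 + 0 = -2005$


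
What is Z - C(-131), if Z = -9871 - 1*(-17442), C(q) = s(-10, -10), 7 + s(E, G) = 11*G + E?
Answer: 7698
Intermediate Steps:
s(E, G) = -7 + E + 11*G (s(E, G) = -7 + (11*G + E) = -7 + (E + 11*G) = -7 + E + 11*G)
C(q) = -127 (C(q) = -7 - 10 + 11*(-10) = -7 - 10 - 110 = -127)
Z = 7571 (Z = -9871 + 17442 = 7571)
Z - C(-131) = 7571 - 1*(-127) = 7571 + 127 = 7698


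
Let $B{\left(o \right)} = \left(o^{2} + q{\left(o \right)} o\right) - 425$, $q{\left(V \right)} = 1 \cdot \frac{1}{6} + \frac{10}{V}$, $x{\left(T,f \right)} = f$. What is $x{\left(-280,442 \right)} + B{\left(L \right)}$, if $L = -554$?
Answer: $\frac{920552}{3} \approx 3.0685 \cdot 10^{5}$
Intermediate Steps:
$q{\left(V \right)} = \frac{1}{6} + \frac{10}{V}$ ($q{\left(V \right)} = 1 \cdot \frac{1}{6} + \frac{10}{V} = \frac{1}{6} + \frac{10}{V}$)
$B{\left(o \right)} = -415 + o^{2} + \frac{o}{6}$ ($B{\left(o \right)} = \left(o^{2} + \frac{60 + o}{6 o} o\right) - 425 = \left(o^{2} + \left(10 + \frac{o}{6}\right)\right) - 425 = \left(10 + o^{2} + \frac{o}{6}\right) - 425 = -415 + o^{2} + \frac{o}{6}$)
$x{\left(-280,442 \right)} + B{\left(L \right)} = 442 + \left(-415 + \left(-554\right)^{2} + \frac{1}{6} \left(-554\right)\right) = 442 - - \frac{919226}{3} = 442 + \frac{919226}{3} = \frac{920552}{3}$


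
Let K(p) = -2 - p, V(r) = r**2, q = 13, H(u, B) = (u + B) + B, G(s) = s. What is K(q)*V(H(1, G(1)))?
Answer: -135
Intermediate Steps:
H(u, B) = u + 2*B (H(u, B) = (B + u) + B = u + 2*B)
K(q)*V(H(1, G(1))) = (-2 - 1*13)*(1 + 2*1)**2 = (-2 - 13)*(1 + 2)**2 = -15*3**2 = -15*9 = -135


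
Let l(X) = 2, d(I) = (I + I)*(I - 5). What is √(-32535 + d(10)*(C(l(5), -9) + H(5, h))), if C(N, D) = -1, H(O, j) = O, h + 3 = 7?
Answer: I*√32135 ≈ 179.26*I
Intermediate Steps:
h = 4 (h = -3 + 7 = 4)
d(I) = 2*I*(-5 + I) (d(I) = (2*I)*(-5 + I) = 2*I*(-5 + I))
√(-32535 + d(10)*(C(l(5), -9) + H(5, h))) = √(-32535 + (2*10*(-5 + 10))*(-1 + 5)) = √(-32535 + (2*10*5)*4) = √(-32535 + 100*4) = √(-32535 + 400) = √(-32135) = I*√32135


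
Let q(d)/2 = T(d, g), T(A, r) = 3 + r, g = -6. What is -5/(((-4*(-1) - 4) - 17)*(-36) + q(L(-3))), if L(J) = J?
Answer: -5/606 ≈ -0.0082508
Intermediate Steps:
q(d) = -6 (q(d) = 2*(3 - 6) = 2*(-3) = -6)
-5/(((-4*(-1) - 4) - 17)*(-36) + q(L(-3))) = -5/(((-4*(-1) - 4) - 17)*(-36) - 6) = -5/(((4 - 4) - 17)*(-36) - 6) = -5/((0 - 17)*(-36) - 6) = -5/(-17*(-36) - 6) = -5/(612 - 6) = -5/606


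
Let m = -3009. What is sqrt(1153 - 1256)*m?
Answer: -3009*I*sqrt(103) ≈ -30538.0*I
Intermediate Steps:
sqrt(1153 - 1256)*m = sqrt(1153 - 1256)*(-3009) = sqrt(-103)*(-3009) = (I*sqrt(103))*(-3009) = -3009*I*sqrt(103)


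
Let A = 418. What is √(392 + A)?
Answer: 9*√10 ≈ 28.461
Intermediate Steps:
√(392 + A) = √(392 + 418) = √810 = 9*√10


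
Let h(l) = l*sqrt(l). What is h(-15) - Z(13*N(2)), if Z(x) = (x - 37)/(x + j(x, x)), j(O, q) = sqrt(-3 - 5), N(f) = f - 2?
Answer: I*(-60*sqrt(15) - 37*sqrt(2))/4 ≈ -71.176*I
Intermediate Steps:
N(f) = -2 + f
j(O, q) = 2*I*sqrt(2) (j(O, q) = sqrt(-8) = 2*I*sqrt(2))
h(l) = l**(3/2)
Z(x) = (-37 + x)/(x + 2*I*sqrt(2)) (Z(x) = (x - 37)/(x + 2*I*sqrt(2)) = (-37 + x)/(x + 2*I*sqrt(2)))
h(-15) - Z(13*N(2)) = (-15)**(3/2) - (-37 + 13*(-2 + 2))/(13*(-2 + 2) + 2*I*sqrt(2)) = -15*I*sqrt(15) - (-37 + 13*0)/(13*0 + 2*I*sqrt(2)) = -15*I*sqrt(15) - (-37 + 0)/(0 + 2*I*sqrt(2)) = -15*I*sqrt(15) - (-37)/(2*I*sqrt(2)) = -15*I*sqrt(15) - (-I*sqrt(2)/4)*(-37) = -15*I*sqrt(15) - 37*I*sqrt(2)/4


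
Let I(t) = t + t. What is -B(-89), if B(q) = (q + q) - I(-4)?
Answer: 170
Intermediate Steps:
I(t) = 2*t
B(q) = 8 + 2*q (B(q) = (q + q) - 2*(-4) = 2*q - 1*(-8) = 2*q + 8 = 8 + 2*q)
-B(-89) = -(8 + 2*(-89)) = -(8 - 178) = -1*(-170) = 170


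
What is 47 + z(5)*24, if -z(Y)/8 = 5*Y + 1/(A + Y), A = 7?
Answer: -4769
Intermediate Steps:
z(Y) = -40*Y - 8/(7 + Y) (z(Y) = -8*(5*Y + 1/(7 + Y)) = -8*(1/(7 + Y) + 5*Y) = -40*Y - 8/(7 + Y))
47 + z(5)*24 = 47 + (8*(-1 - 35*5 - 5*5²)/(7 + 5))*24 = 47 + (8*(-1 - 175 - 5*25)/12)*24 = 47 + (8*(1/12)*(-1 - 175 - 125))*24 = 47 + (8*(1/12)*(-301))*24 = 47 - 602/3*24 = 47 - 4816 = -4769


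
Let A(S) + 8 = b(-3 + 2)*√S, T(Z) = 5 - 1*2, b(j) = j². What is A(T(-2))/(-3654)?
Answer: 4/1827 - √3/3654 ≈ 0.0017154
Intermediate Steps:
T(Z) = 3 (T(Z) = 5 - 2 = 3)
A(S) = -8 + √S (A(S) = -8 + (-3 + 2)²*√S = -8 + (-1)²*√S = -8 + 1*√S = -8 + √S)
A(T(-2))/(-3654) = (-8 + √3)/(-3654) = (-8 + √3)*(-1/3654) = 4/1827 - √3/3654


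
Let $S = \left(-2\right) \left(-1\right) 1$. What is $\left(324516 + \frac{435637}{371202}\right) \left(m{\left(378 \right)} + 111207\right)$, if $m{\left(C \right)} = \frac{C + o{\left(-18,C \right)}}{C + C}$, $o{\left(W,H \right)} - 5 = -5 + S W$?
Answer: $\frac{562640738463448597}{15590484} \approx 3.6089 \cdot 10^{10}$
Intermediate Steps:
$S = 2$ ($S = 2 \cdot 1 = 2$)
$o{\left(W,H \right)} = 2 W$ ($o{\left(W,H \right)} = 5 + \left(-5 + 2 W\right) = 2 W$)
$m{\left(C \right)} = \frac{-36 + C}{2 C}$ ($m{\left(C \right)} = \frac{C + 2 \left(-18\right)}{C + C} = \frac{C - 36}{2 C} = \left(-36 + C\right) \frac{1}{2 C} = \frac{-36 + C}{2 C}$)
$\left(324516 + \frac{435637}{371202}\right) \left(m{\left(378 \right)} + 111207\right) = \left(324516 + \frac{435637}{371202}\right) \left(\frac{-36 + 378}{2 \cdot 378} + 111207\right) = \left(324516 + 435637 \cdot \frac{1}{371202}\right) \left(\frac{1}{2} \cdot \frac{1}{378} \cdot 342 + 111207\right) = \left(324516 + \frac{435637}{371202}\right) \left(\frac{19}{42} + 111207\right) = \frac{120461423869}{371202} \cdot \frac{4670713}{42} = \frac{562640738463448597}{15590484}$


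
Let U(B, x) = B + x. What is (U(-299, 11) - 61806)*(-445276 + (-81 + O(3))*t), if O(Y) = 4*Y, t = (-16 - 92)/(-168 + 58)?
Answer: 1520924599164/55 ≈ 2.7653e+10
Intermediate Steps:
t = 54/55 (t = -108/(-110) = -108*(-1/110) = 54/55 ≈ 0.98182)
(U(-299, 11) - 61806)*(-445276 + (-81 + O(3))*t) = ((-299 + 11) - 61806)*(-445276 + (-81 + 4*3)*(54/55)) = (-288 - 61806)*(-445276 + (-81 + 12)*(54/55)) = -62094*(-445276 - 69*54/55) = -62094*(-445276 - 3726/55) = -62094*(-24493906/55) = 1520924599164/55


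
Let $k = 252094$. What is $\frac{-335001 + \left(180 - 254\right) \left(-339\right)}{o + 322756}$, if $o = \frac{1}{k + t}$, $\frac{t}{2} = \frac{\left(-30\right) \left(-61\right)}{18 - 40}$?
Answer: $- \frac{171767537532}{178884543647} \approx -0.96021$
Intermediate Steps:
$t = - \frac{1830}{11}$ ($t = 2 \frac{\left(-30\right) \left(-61\right)}{18 - 40} = 2 \frac{1830}{18 - 40} = 2 \frac{1830}{-22} = 2 \cdot 1830 \left(- \frac{1}{22}\right) = 2 \left(- \frac{915}{11}\right) = - \frac{1830}{11} \approx -166.36$)
$o = \frac{11}{2771204}$ ($o = \frac{1}{252094 - \frac{1830}{11}} = \frac{1}{\frac{2771204}{11}} = \frac{11}{2771204} \approx 3.9694 \cdot 10^{-6}$)
$\frac{-335001 + \left(180 - 254\right) \left(-339\right)}{o + 322756} = \frac{-335001 + \left(180 - 254\right) \left(-339\right)}{\frac{11}{2771204} + 322756} = \frac{-335001 - -25086}{\frac{894422718235}{2771204}} = \left(-335001 + 25086\right) \frac{2771204}{894422718235} = \left(-309915\right) \frac{2771204}{894422718235} = - \frac{171767537532}{178884543647}$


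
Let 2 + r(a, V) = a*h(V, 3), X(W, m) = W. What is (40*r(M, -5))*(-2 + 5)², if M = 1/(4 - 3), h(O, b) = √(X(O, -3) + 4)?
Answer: -720 + 360*I ≈ -720.0 + 360.0*I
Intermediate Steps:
h(O, b) = √(4 + O) (h(O, b) = √(O + 4) = √(4 + O))
M = 1 (M = 1/1 = 1)
r(a, V) = -2 + a*√(4 + V)
(40*r(M, -5))*(-2 + 5)² = (40*(-2 + 1*√(4 - 5)))*(-2 + 5)² = (40*(-2 + 1*√(-1)))*3² = (40*(-2 + 1*I))*9 = (40*(-2 + I))*9 = (-80 + 40*I)*9 = -720 + 360*I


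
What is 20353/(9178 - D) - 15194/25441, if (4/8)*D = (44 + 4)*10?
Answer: 392936381/209074138 ≈ 1.8794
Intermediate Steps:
D = 960 (D = 2*((44 + 4)*10) = 2*(48*10) = 2*480 = 960)
20353/(9178 - D) - 15194/25441 = 20353/(9178 - 1*960) - 15194/25441 = 20353/(9178 - 960) - 15194*1/25441 = 20353/8218 - 15194/25441 = 392936381/209074138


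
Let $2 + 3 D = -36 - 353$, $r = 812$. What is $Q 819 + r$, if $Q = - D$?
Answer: $107555$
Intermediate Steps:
$D = - \frac{391}{3}$ ($D = - \frac{2}{3} + \frac{-36 - 353}{3} = - \frac{2}{3} + \frac{1}{3} \left(-389\right) = - \frac{2}{3} - \frac{389}{3} = - \frac{391}{3} \approx -130.33$)
$Q = \frac{391}{3}$ ($Q = \left(-1\right) \left(- \frac{391}{3}\right) = \frac{391}{3} \approx 130.33$)
$Q 819 + r = \frac{391}{3} \cdot 819 + 812 = 106743 + 812 = 107555$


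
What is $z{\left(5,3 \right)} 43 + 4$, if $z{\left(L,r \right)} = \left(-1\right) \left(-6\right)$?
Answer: $262$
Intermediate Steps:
$z{\left(L,r \right)} = 6$
$z{\left(5,3 \right)} 43 + 4 = 6 \cdot 43 + 4 = 258 + 4 = 262$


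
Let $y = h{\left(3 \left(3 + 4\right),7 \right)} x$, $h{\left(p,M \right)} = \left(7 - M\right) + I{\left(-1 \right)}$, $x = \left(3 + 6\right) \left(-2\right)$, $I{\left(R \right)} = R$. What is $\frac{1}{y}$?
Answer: $\frac{1}{18} \approx 0.055556$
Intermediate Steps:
$x = -18$ ($x = 9 \left(-2\right) = -18$)
$h{\left(p,M \right)} = 6 - M$ ($h{\left(p,M \right)} = \left(7 - M\right) - 1 = 6 - M$)
$y = 18$ ($y = \left(6 - 7\right) \left(-18\right) = \left(-1\right) \left(-18\right) = 18$)
$\frac{1}{y} = \frac{1}{18}$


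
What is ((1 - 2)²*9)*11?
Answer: 99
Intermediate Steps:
((1 - 2)²*9)*11 = ((-1)²*9)*11 = (1*9)*11 = 9*11 = 99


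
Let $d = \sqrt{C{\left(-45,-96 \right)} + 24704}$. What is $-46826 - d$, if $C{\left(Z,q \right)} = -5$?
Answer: $-46826 - \sqrt{24699} \approx -46983.0$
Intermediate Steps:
$d = \sqrt{24699}$ ($d = \sqrt{-5 + 24704} = \sqrt{24699} \approx 157.16$)
$-46826 - d = -46826 - \sqrt{24699}$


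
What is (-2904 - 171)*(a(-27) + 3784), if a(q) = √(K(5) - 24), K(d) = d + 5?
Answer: -11635800 - 3075*I*√14 ≈ -1.1636e+7 - 11506.0*I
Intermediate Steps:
K(d) = 5 + d
a(q) = I*√14 (a(q) = √((5 + 5) - 24) = √(10 - 24) = √(-14) = I*√14)
(-2904 - 171)*(a(-27) + 3784) = (-2904 - 171)*(I*√14 + 3784) = -3075*(3784 + I*√14) = -11635800 - 3075*I*√14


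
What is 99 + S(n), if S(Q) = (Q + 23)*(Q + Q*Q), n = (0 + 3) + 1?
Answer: 639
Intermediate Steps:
n = 4 (n = 3 + 1 = 4)
S(Q) = (23 + Q)*(Q + Q**2)
99 + S(n) = 99 + 4*(23 + 4**2 + 24*4) = 99 + 4*(23 + 16 + 96) = 99 + 4*135 = 99 + 540 = 639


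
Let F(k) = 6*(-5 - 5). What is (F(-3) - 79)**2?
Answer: 19321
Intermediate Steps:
F(k) = -60 (F(k) = 6*(-10) = -60)
(F(-3) - 79)**2 = (-60 - 79)**2 = (-139)**2 = 19321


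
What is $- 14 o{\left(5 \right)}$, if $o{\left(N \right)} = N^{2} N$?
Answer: $-1750$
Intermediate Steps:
$o{\left(N \right)} = N^{3}$
$- 14 o{\left(5 \right)} = - 14 \cdot 5^{3} = \left(-14\right) 125 = -1750$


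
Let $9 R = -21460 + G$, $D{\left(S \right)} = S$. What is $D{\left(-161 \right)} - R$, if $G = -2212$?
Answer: $\frac{22223}{9} \approx 2469.2$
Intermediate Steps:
$R = - \frac{23672}{9}$ ($R = \frac{-21460 - 2212}{9} = \frac{1}{9} \left(-23672\right) = - \frac{23672}{9} \approx -2630.2$)
$D{\left(-161 \right)} - R = -161 - - \frac{23672}{9} = -161 + \frac{23672}{9} = \frac{22223}{9}$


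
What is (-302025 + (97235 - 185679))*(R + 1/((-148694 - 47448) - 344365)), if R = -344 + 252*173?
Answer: -9128387703679847/540507 ≈ -1.6889e+10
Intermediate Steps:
R = 43252 (R = -344 + 43596 = 43252)
(-302025 + (97235 - 185679))*(R + 1/((-148694 - 47448) - 344365)) = (-302025 + (97235 - 185679))*(43252 + 1/((-148694 - 47448) - 344365)) = (-302025 - 88444)*(43252 + 1/(-196142 - 344365)) = -390469*(43252 + 1/(-540507)) = -390469*(43252 - 1/540507) = -390469*23378008763/540507 = -9128387703679847/540507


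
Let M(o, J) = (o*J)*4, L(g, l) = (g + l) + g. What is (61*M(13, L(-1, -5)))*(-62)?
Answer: 1376648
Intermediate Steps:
L(g, l) = l + 2*g
M(o, J) = 4*J*o (M(o, J) = (J*o)*4 = 4*J*o)
(61*M(13, L(-1, -5)))*(-62) = (61*(4*(-5 + 2*(-1))*13))*(-62) = (61*(4*(-5 - 2)*13))*(-62) = (61*(4*(-7)*13))*(-62) = (61*(-364))*(-62) = -22204*(-62) = 1376648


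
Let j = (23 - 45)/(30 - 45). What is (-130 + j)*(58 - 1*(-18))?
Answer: -146528/15 ≈ -9768.5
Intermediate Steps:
j = 22/15 (j = -22/(-15) = -22*(-1/15) = 22/15 ≈ 1.4667)
(-130 + j)*(58 - 1*(-18)) = (-130 + 22/15)*(58 - 1*(-18)) = -1928*(58 + 18)/15 = -1928/15*76 = -146528/15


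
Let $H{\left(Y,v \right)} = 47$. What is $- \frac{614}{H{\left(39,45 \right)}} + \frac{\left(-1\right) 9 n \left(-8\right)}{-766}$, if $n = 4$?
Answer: $- \frac{241930}{18001} \approx -13.44$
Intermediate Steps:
$- \frac{614}{H{\left(39,45 \right)}} + \frac{\left(-1\right) 9 n \left(-8\right)}{-766} = - \frac{614}{47} + \frac{\left(-1\right) 9 \cdot 4 \left(-8\right)}{-766} = \left(-614\right) \frac{1}{47} + - 36 \left(-8\right) \left(- \frac{1}{766}\right) = - \frac{614}{47} + \left(-1\right) \left(-288\right) \left(- \frac{1}{766}\right) = - \frac{614}{47} + 288 \left(- \frac{1}{766}\right) = - \frac{614}{47} - \frac{144}{383} = - \frac{241930}{18001}$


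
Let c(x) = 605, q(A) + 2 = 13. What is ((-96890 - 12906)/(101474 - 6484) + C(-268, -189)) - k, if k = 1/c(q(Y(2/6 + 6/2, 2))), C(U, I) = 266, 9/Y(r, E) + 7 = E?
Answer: 1522021913/5746895 ≈ 264.84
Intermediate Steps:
Y(r, E) = 9/(-7 + E)
q(A) = 11 (q(A) = -2 + 13 = 11)
k = 1/605 ≈ 0.0016529
((-96890 - 12906)/(101474 - 6484) + C(-268, -189)) - k = ((-96890 - 12906)/(101474 - 6484) + 266) - 1*1/605 = (-109796/94990 + 266) - 1/605 = (-109796*1/94990 + 266) - 1/605 = (-54898/47495 + 266) - 1/605 = 12578772/47495 - 1/605 = 1522021913/5746895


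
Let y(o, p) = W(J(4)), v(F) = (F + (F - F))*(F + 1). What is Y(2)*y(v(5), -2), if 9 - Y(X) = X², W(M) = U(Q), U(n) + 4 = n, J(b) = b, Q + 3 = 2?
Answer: -25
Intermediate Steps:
Q = -1 (Q = -3 + 2 = -1)
U(n) = -4 + n
v(F) = F*(1 + F) (v(F) = (F + 0)*(1 + F) = F*(1 + F))
W(M) = -5 (W(M) = -4 - 1 = -5)
y(o, p) = -5
Y(X) = 9 - X²
Y(2)*y(v(5), -2) = (9 - 1*2²)*(-5) = (9 - 1*4)*(-5) = (9 - 4)*(-5) = 5*(-5) = -25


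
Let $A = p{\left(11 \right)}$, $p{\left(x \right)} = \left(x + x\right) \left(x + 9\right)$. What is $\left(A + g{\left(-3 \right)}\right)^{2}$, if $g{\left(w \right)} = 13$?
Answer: $205209$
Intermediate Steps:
$p{\left(x \right)} = 2 x \left(9 + x\right)$
$A = 440$ ($A = 2 \cdot 11 \left(9 + 11\right) = 2 \cdot 11 \cdot 20 = 440$)
$\left(A + g{\left(-3 \right)}\right)^{2} = \left(440 + 13\right)^{2} = 453^{2} = 205209$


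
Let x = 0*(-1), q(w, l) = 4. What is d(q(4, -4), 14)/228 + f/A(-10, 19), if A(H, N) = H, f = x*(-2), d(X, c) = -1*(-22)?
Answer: 11/114 ≈ 0.096491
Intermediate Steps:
x = 0
d(X, c) = 22
f = 0 (f = 0*(-2) = 0)
d(q(4, -4), 14)/228 + f/A(-10, 19) = 22/228 + 0/(-10) = 22*(1/228) + 0*(-⅒) = 11/114 + 0 = 11/114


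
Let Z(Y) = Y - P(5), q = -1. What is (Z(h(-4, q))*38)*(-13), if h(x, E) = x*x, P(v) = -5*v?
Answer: -20254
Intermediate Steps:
h(x, E) = x²
Z(Y) = 25 + Y (Z(Y) = Y - (-5)*5 = Y - 1*(-25) = Y + 25 = 25 + Y)
(Z(h(-4, q))*38)*(-13) = ((25 + (-4)²)*38)*(-13) = ((25 + 16)*38)*(-13) = (41*38)*(-13) = 1558*(-13) = -20254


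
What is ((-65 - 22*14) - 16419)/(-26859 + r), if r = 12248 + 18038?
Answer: -16792/3427 ≈ -4.8999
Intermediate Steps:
r = 30286
((-65 - 22*14) - 16419)/(-26859 + r) = ((-65 - 22*14) - 16419)/(-26859 + 30286) = ((-65 - 308) - 16419)/3427 = (-373 - 16419)*(1/3427) = -16792*1/3427 = -16792/3427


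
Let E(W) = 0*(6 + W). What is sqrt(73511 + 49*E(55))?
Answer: sqrt(73511) ≈ 271.13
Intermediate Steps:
E(W) = 0
sqrt(73511 + 49*E(55)) = sqrt(73511 + 49*0) = sqrt(73511 + 0) = sqrt(73511)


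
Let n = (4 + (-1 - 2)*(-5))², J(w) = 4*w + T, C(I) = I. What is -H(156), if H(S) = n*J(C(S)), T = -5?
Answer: -223459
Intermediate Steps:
J(w) = -5 + 4*w (J(w) = 4*w - 5 = -5 + 4*w)
n = 361 (n = (4 - 3*(-5))² = (4 + 15)² = 19² = 361)
H(S) = -1805 + 1444*S (H(S) = 361*(-5 + 4*S) = -1805 + 1444*S)
-H(156) = -(-1805 + 1444*156) = -(-1805 + 225264) = -1*223459 = -223459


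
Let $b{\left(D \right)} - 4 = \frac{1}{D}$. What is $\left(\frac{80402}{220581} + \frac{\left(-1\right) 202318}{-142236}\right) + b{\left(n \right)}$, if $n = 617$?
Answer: $\frac{6225278136173}{1075450165254} \approx 5.7885$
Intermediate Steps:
$b{\left(D \right)} = 4 + \frac{1}{D}$
$\left(\frac{80402}{220581} + \frac{\left(-1\right) 202318}{-142236}\right) + b{\left(n \right)} = \left(\frac{80402}{220581} + \frac{\left(-1\right) 202318}{-142236}\right) + \left(4 + \frac{1}{617}\right) = \left(80402 \cdot \frac{1}{220581} - - \frac{101159}{71118}\right) + \left(4 + \frac{1}{617}\right) = \left(\frac{80402}{220581} + \frac{101159}{71118}\right) + \frac{2469}{617} = \frac{3114642535}{1743031062} + \frac{2469}{617} = \frac{6225278136173}{1075450165254}$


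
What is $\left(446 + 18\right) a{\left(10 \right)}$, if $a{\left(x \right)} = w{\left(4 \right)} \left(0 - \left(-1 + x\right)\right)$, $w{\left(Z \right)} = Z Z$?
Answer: $-66816$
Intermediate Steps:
$w{\left(Z \right)} = Z^{2}$
$a{\left(x \right)} = 16 - 16 x$ ($a{\left(x \right)} = 4^{2} \left(0 - \left(-1 + x\right)\right) = 16 \left(1 - x\right) = 16 - 16 x$)
$\left(446 + 18\right) a{\left(10 \right)} = \left(446 + 18\right) \left(16 - 160\right) = 464 \left(16 - 160\right) = 464 \left(-144\right) = -66816$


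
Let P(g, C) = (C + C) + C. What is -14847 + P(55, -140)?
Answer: -15267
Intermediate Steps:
P(g, C) = 3*C (P(g, C) = 2*C + C = 3*C)
-14847 + P(55, -140) = -14847 + 3*(-140) = -14847 - 420 = -15267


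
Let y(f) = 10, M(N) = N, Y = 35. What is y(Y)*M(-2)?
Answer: -20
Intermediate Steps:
y(Y)*M(-2) = 10*(-2) = -20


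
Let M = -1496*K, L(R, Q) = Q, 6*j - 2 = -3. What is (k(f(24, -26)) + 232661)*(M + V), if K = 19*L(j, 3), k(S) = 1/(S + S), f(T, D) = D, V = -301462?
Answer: -2339425705157/26 ≈ -8.9978e+10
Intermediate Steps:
j = -⅙ (j = ⅓ + (⅙)*(-3) = ⅓ - ½ = -⅙ ≈ -0.16667)
k(S) = 1/(2*S)
K = 57 (K = 19*3 = 57)
M = -85272 (M = -1496*57 = -85272)
(k(f(24, -26)) + 232661)*(M + V) = ((½)/(-26) + 232661)*(-85272 - 301462) = ((½)*(-1/26) + 232661)*(-386734) = (-1/52 + 232661)*(-386734) = (12098371/52)*(-386734) = -2339425705157/26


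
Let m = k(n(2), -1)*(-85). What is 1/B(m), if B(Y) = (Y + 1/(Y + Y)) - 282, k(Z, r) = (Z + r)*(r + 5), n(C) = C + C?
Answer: -2040/2656081 ≈ -0.00076805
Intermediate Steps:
n(C) = 2*C
k(Z, r) = (5 + r)*(Z + r) (k(Z, r) = (Z + r)*(5 + r) = (5 + r)*(Z + r))
m = -1020 (m = ((-1)² + 5*(2*2) + 5*(-1) + (2*2)*(-1))*(-85) = (1 + 5*4 - 5 + 4*(-1))*(-85) = (1 + 20 - 5 - 4)*(-85) = 12*(-85) = -1020)
B(Y) = -282 + Y + 1/(2*Y) (B(Y) = (Y + 1/(2*Y)) - 282 = -282 + Y + 1/(2*Y))
1/B(m) = 1/(-282 - 1020 + (½)/(-1020)) = 1/(-282 - 1020 + (½)*(-1/1020)) = 1/(-282 - 1020 - 1/2040) = 1/(-2656081/2040) = -2040/2656081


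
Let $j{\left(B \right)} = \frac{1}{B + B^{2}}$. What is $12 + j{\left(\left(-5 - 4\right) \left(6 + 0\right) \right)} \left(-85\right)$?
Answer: $\frac{34259}{2862} \approx 11.97$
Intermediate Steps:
$12 + j{\left(\left(-5 - 4\right) \left(6 + 0\right) \right)} \left(-85\right) = 12 + \frac{1}{\left(-5 - 4\right) \left(6 + 0\right) \left(1 + \left(-5 - 4\right) \left(6 + 0\right)\right)} \left(-85\right) = 12 + \frac{1}{\left(-9\right) 6 \left(1 - 54\right)} \left(-85\right) = 12 + \frac{1}{\left(-54\right) \left(1 - 54\right)} \left(-85\right) = 12 + - \frac{1}{54 \left(-53\right)} \left(-85\right) = 12 + \left(- \frac{1}{54}\right) \left(- \frac{1}{53}\right) \left(-85\right) = 12 + \frac{1}{2862} \left(-85\right) = 12 - \frac{85}{2862} = \frac{34259}{2862}$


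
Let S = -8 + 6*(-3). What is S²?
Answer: 676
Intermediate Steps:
S = -26 (S = -8 - 18 = -26)
S² = (-26)² = 676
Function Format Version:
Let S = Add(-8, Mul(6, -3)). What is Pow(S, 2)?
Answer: 676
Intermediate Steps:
S = -26 (S = Add(-8, -18) = -26)
Pow(S, 2) = Pow(-26, 2) = 676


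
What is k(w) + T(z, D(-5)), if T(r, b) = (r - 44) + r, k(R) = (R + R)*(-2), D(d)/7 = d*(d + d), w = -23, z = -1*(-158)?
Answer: 364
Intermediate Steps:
z = 158
D(d) = 14*d**2 (D(d) = 7*(d*(d + d)) = 7*(d*(2*d)) = 7*(2*d**2) = 14*d**2)
k(R) = -4*R (k(R) = (2*R)*(-2) = -4*R)
T(r, b) = -44 + 2*r (T(r, b) = (-44 + r) + r = -44 + 2*r)
k(w) + T(z, D(-5)) = -4*(-23) + (-44 + 2*158) = 92 + (-44 + 316) = 92 + 272 = 364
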